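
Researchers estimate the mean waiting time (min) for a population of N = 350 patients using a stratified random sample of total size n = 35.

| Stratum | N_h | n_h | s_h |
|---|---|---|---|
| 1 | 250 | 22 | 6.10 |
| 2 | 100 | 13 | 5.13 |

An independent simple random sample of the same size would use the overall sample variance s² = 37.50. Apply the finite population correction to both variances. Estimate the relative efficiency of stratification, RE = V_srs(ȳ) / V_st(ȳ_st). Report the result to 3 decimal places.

V̂(ȳ_st) = Σ W_h² (1 − n_h/N_h) s_h²/n_h, with W_h = N_h/N and N = 350:
  stratum 1: (250/350)²·(1 − 22/250)·6.10²/22 = 0.787002
  stratum 2: (100/350)²·(1 − 13/100)·5.13²/13 = 0.143772
V_st = 0.930774
V_srs = (1 − 35/350)·37.50/35 = 0.964286
Relative efficiency = V_srs / V_st = 0.964286/0.930774 = 1.0360

RE ≈ 1.036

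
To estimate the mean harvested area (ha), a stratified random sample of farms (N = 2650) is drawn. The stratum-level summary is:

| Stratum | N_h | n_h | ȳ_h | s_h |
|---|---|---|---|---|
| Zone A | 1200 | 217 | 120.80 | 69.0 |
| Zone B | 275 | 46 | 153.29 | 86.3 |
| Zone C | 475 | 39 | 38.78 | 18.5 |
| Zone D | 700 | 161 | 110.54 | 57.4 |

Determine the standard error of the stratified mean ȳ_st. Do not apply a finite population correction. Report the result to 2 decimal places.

V̂(ȳ_st) = Σ W_h² s_h²/n_h, with W_h = N_h/N and N = 2650:
  stratum Zone A: (1200/2650)²·69.0²/217 = 4.49893
  stratum Zone B: (275/2650)²·86.3²/46 = 1.74356
  stratum Zone C: (475/2650)²·18.5²/39 = 0.281951
  stratum Zone D: (700/2650)²·57.4²/161 = 1.42791
V̂(ȳ_st) = 7.95236
SE(ȳ_st) = √7.95236 = 2.81999

SE(ȳ_st) ≈ 2.82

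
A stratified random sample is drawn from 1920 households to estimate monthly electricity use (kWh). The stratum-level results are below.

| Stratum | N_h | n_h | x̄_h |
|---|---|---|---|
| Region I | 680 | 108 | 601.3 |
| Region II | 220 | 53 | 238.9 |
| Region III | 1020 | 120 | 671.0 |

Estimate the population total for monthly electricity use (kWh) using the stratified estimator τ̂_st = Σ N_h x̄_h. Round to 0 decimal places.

τ̂_st = Σ N_h x̄_h = 680·601.3 + 220·238.9 + 1020·671.0 = 1145862

τ̂_st ≈ 1145862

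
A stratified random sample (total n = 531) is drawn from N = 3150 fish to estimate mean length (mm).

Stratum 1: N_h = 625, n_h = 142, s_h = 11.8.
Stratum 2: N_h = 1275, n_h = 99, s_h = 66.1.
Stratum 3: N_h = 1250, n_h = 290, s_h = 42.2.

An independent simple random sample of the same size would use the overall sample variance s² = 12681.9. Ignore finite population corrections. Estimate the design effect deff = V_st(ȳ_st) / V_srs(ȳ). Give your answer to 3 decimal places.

deff ≈ 0.345

V̂(ȳ_st) = Σ W_h² s_h²/n_h, with W_h = N_h/N and N = 3150:
  stratum 1: (625/3150)²·11.8²/142 = 0.0386024
  stratum 2: (1275/3150)²·66.1²/99 = 7.23048
  stratum 3: (1250/3150)²·42.2²/290 = 0.966999
V_st = 8.23608
V_srs = s²/n = 12681.9/531 = 23.8831
deff = V_st / V_srs = 8.23608/23.8831 = 0.3449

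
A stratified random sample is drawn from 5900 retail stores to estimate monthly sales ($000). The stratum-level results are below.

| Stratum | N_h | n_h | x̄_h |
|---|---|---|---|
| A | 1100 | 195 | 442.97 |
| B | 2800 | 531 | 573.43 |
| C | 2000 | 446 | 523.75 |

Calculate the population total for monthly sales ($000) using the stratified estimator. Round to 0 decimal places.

τ̂_st ≈ 3140371

τ̂_st = Σ N_h x̄_h = 1100·442.97 + 2800·573.43 + 2000·523.75 = 3140371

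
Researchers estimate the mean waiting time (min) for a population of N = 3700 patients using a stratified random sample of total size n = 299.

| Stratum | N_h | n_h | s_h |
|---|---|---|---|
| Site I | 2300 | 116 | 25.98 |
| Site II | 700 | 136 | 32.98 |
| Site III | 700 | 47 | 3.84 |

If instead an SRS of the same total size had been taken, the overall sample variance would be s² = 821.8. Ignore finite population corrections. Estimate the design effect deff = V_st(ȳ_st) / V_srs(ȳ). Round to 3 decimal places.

V̂(ȳ_st) = Σ W_h² s_h²/n_h, with W_h = N_h/N and N = 3700:
  stratum Site I: (2300/3700)²·25.98²/116 = 2.24839
  stratum Site II: (700/3700)²·32.98²/136 = 0.286256
  stratum Site III: (700/3700)²·3.84²/47 = 0.0112294
V_st = 2.54588
V_srs = s²/n = 821.8/299 = 2.74849
deff = V_st / V_srs = 2.54588/2.74849 = 0.9263

deff ≈ 0.926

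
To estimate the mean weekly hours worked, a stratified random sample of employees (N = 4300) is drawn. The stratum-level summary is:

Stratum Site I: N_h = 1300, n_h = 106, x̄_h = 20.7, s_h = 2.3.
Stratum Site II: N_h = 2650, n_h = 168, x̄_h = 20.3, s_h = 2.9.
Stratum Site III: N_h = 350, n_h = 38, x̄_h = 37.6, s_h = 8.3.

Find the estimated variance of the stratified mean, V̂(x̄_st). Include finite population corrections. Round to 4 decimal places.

V̂(x̄_st) ≈ 0.0327

V̂(x̄_st) = Σ W_h² (1 − n_h/N_h) s_h²/n_h, with W_h = N_h/N and N = 4300:
  stratum Site I: (1300/4300)²·(1 − 106/1300)·2.3²/106 = 0.00418948
  stratum Site II: (2650/4300)²·(1 − 168/2650)·2.9²/168 = 0.0178073
  stratum Site III: (350/4300)²·(1 − 38/350)·8.3²/38 = 0.0107068
V̂(x̄_st) = 0.0327035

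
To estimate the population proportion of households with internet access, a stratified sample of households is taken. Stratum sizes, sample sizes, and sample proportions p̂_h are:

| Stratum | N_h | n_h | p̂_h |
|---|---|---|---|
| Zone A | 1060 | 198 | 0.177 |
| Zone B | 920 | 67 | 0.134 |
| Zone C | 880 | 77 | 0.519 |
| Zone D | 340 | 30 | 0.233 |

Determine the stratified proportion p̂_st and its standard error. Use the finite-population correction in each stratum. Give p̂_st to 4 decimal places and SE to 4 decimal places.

N = 3200; stratum weights W_h = N_h/N.
p̂_st = Σ W_h p̂_h = (1060·0.177 + 920·0.134 + 880·0.519 + 340·0.233)/3200 = 0.26464
V̂(p̂_st) = Σ W_h² (1 − n_h/N_h) p̂_h(1−p̂_h)/(n_h−1):
  stratum Zone A: (1060/3200)²·(1 − 198/1060)·0.177·0.823/197 = 6.59812e-05
  stratum Zone B: (920/3200)²·(1 − 67/920)·0.134·0.866/66 = 0.000134746
  stratum Zone C: (880/3200)²·(1 − 77/880)·0.519·0.481/76 = 0.000226672
  stratum Zone D: (340/3200)²·(1 − 30/340)·0.233·0.767/29 = 6.34299e-05
V̂(p̂_st) = 0.000490829; SE = √V̂ = 0.0221547

p̂_st ≈ 0.2646, SE ≈ 0.0222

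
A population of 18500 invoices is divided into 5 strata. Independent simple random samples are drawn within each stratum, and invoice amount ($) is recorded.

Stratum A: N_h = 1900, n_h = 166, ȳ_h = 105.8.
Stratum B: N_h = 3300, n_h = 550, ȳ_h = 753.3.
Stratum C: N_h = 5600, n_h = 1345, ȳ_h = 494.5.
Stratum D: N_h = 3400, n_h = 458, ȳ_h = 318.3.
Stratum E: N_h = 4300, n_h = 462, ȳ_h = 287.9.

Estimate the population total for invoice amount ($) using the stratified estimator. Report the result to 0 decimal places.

τ̂_st = Σ N_h ȳ_h = 1900·105.8 + 3300·753.3 + 5600·494.5 + 3400·318.3 + 4300·287.9 = 7776300

τ̂_st ≈ 7776300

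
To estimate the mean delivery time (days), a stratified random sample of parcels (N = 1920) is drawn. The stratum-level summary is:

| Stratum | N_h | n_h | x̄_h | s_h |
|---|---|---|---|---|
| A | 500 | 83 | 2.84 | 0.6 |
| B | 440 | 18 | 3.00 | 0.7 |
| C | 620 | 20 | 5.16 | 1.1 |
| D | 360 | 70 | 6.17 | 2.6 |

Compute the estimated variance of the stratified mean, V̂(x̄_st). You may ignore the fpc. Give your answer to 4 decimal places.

V̂(x̄_st) ≈ 0.0114

V̂(x̄_st) = Σ W_h² s_h²/n_h, with W_h = N_h/N and N = 1920:
  stratum A: (500/1920)²·0.6²/83 = 0.000294145
  stratum B: (440/1920)²·0.7²/18 = 0.00142964
  stratum C: (620/1920)²·1.1²/20 = 0.00630865
  stratum D: (360/1920)²·2.6²/70 = 0.00339509
V̂(x̄_st) = 0.0114275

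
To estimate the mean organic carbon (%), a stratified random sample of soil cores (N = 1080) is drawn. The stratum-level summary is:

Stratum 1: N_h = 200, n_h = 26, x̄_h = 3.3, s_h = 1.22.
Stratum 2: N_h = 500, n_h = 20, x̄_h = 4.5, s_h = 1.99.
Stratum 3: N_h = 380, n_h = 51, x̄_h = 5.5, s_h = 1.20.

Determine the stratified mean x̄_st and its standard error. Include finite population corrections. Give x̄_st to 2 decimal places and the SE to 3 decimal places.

x̄_st ≈ 4.63, SE ≈ 0.213

x̄_st = Σ W_h x̄_h = (200·3.3 + 500·4.5 + 380·5.5)/1080 = 4.62963
V̂(x̄_st) = Σ W_h² (1 − n_h/N_h) s_h²/n_h, with W_h = N_h/N and N = 1080:
  stratum 1: (200/1080)²·(1 − 26/200)·1.22²/26 = 0.00170796
  stratum 2: (500/1080)²·(1 − 20/500)·1.99²/20 = 0.0407418
  stratum 3: (380/1080)²·(1 − 51/380)·1.20²/51 = 0.00302639
V̂(x̄_st) = 0.0454761
SE(x̄_st) = √0.0454761 = 0.213251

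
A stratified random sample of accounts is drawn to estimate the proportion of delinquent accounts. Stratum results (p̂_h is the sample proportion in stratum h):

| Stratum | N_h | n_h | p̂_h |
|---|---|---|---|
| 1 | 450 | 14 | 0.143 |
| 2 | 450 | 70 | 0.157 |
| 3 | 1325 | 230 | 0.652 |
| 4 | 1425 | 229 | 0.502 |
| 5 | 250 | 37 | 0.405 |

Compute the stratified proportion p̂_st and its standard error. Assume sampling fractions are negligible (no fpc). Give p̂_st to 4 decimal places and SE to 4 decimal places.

N = 3900; stratum weights W_h = N_h/N.
p̂_st = Σ W_h p̂_h = (450·0.143 + 450·0.157 + 1325·0.652 + 1425·0.502 + 250·0.405)/3900 = 0.46551
V̂(p̂_st) = Σ W_h² p̂_h(1−p̂_h)/(n_h−1):
  stratum 1: (450/3900)²·0.143·0.857/13 = 0.000125507
  stratum 2: (450/3900)²·0.157·0.843/69 = 2.55372e-05
  stratum 3: (1325/3900)²·0.652·0.348/229 = 0.000114365
  stratum 4: (1425/3900)²·0.502·0.498/228 = 0.000146386
  stratum 5: (250/3900)²·0.405·0.595/36 = 2.75055e-05
V̂(p̂_st) = 0.000439301; SE = √V̂ = 0.0209595

p̂_st ≈ 0.4655, SE ≈ 0.0210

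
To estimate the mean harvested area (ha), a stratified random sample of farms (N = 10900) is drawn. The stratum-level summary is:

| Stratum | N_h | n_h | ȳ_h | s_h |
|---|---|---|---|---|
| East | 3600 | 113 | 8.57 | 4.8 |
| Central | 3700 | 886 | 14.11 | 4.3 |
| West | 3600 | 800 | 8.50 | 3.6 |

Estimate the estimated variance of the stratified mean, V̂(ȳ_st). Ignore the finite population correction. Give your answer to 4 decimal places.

V̂(ȳ_st) = Σ W_h² s_h²/n_h, with W_h = N_h/N and N = 10900:
  stratum East: (3600/10900)²·4.8²/113 = 0.0222411
  stratum Central: (3700/10900)²·4.3²/886 = 0.00240466
  stratum West: (3600/10900)²·3.6²/800 = 0.00176712
V̂(ȳ_st) = 0.0264129

V̂(ȳ_st) ≈ 0.0264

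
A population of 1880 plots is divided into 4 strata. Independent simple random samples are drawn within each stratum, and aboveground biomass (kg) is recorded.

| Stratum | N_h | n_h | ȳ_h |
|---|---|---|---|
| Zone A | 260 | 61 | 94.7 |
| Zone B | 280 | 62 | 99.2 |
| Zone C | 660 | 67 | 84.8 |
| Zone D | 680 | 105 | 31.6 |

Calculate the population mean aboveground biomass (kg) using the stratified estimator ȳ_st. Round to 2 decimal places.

N = Σ N_h = 1880. Stratum weights W_h = N_h/N.
ȳ_st = (260·94.7 + 280·99.2 + 660·84.8 + 680·31.6) / 1880 = 69.0713

ȳ_st ≈ 69.07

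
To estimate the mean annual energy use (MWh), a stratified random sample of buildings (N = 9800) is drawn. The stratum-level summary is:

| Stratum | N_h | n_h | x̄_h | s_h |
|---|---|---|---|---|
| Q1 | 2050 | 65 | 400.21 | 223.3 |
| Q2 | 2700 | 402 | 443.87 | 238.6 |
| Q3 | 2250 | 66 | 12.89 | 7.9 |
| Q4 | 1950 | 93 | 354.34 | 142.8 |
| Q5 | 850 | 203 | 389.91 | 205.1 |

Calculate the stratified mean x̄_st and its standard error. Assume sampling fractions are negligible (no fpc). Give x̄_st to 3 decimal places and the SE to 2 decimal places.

x̄_st ≈ 313.293, SE ≈ 7.39

x̄_st = Σ W_h x̄_h = (2050·400.21 + 2700·443.87 + 2250·12.89 + 1950·354.34 + 850·389.91)/9800 = 313.29270
V̂(x̄_st) = Σ W_h² s_h²/n_h, with W_h = N_h/N and N = 9800:
  stratum Q1: (2050/9800)²·223.3²/65 = 33.5676
  stratum Q2: (2700/9800)²·238.6²/402 = 10.7495
  stratum Q3: (2250/9800)²·7.9²/66 = 0.0498452
  stratum Q4: (1950/9800)²·142.8²/93 = 8.68142
  stratum Q5: (850/9800)²·205.1²/203 = 1.55891
V̂(x̄_st) = 54.6073
SE(x̄_st) = √54.6073 = 7.38967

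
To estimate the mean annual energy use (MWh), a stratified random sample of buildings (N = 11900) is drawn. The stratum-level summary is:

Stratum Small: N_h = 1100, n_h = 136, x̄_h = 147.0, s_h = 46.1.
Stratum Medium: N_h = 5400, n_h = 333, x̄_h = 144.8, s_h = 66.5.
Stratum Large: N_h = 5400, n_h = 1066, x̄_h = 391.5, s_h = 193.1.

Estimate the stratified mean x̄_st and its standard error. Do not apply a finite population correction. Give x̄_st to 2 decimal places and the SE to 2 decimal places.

x̄_st ≈ 256.95, SE ≈ 3.17

x̄_st = Σ W_h x̄_h = (1100·147.0 + 5400·144.8 + 5400·391.5)/11900 = 256.95126
V̂(x̄_st) = Σ W_h² s_h²/n_h, with W_h = N_h/N and N = 11900:
  stratum Small: (1100/11900)²·46.1²/136 = 0.133522
  stratum Medium: (5400/11900)²·66.5²/333 = 2.73459
  stratum Large: (5400/11900)²·193.1²/1066 = 7.20279
V̂(x̄_st) = 10.0709
SE(x̄_st) = √10.0709 = 3.17347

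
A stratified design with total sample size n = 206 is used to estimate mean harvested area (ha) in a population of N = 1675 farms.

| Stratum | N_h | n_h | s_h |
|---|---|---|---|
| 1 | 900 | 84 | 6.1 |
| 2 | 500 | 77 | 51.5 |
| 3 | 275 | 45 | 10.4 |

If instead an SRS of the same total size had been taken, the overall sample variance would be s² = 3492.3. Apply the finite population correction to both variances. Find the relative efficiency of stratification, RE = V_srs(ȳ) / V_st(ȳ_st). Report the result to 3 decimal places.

RE ≈ 5.374

V̂(ȳ_st) = Σ W_h² (1 − n_h/N_h) s_h²/n_h, with W_h = N_h/N and N = 1675:
  stratum 1: (900/1675)²·(1 − 84/900)·6.1²/84 = 0.115953
  stratum 2: (500/1675)²·(1 − 77/500)·51.5²/77 = 2.5966
  stratum 3: (275/1675)²·(1 − 45/275)·10.4²/45 = 0.0541857
V_st = 2.76674
V_srs = (1 − 206/1675)·3492.3/206 = 14.868
Relative efficiency = V_srs / V_st = 14.868/2.76674 = 5.3738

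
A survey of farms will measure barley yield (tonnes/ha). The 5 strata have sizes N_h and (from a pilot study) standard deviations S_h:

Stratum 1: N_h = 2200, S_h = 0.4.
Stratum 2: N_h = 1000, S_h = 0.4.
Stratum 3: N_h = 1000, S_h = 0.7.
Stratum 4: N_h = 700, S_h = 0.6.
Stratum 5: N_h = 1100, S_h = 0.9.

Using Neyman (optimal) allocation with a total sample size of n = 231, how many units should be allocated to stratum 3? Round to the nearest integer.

Neyman allocation: n_h = n · N_h S_h / Σ N_i S_i, with n = 231.
  stratum 1: N_h·S_h = 2200·0.4 = 880.00
  stratum 2: N_h·S_h = 1000·0.4 = 400.00
  stratum 3: N_h·S_h = 1000·0.7 = 700.00
  stratum 4: N_h·S_h = 700·0.6 = 420.00
  stratum 5: N_h·S_h = 1100·0.9 = 990.00
Σ N_h S_h = 3390.00
n for stratum 3 = 231·700.00/3390.00 = 47.699 → 48

48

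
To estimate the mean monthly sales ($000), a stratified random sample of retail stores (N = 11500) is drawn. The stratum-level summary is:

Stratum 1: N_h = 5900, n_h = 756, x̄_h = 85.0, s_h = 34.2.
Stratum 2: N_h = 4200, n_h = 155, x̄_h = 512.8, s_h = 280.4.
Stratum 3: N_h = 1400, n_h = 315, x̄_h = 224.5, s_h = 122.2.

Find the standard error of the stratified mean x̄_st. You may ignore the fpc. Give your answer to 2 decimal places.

V̂(x̄_st) = Σ W_h² s_h²/n_h, with W_h = N_h/N and N = 11500:
  stratum 1: (5900/11500)²·34.2²/756 = 0.407229
  stratum 2: (4200/11500)²·280.4²/155 = 67.6593
  stratum 3: (1400/11500)²·122.2²/315 = 0.702574
V̂(x̄_st) = 68.7691
SE(x̄_st) = √68.7691 = 8.29271

SE(x̄_st) ≈ 8.29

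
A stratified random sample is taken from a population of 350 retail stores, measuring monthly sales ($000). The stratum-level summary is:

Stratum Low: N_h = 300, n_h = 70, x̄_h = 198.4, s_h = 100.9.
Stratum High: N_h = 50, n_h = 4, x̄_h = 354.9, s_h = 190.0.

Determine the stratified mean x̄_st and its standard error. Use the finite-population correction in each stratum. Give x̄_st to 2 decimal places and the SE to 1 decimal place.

x̄_st = Σ W_h x̄_h = (300·198.4 + 50·354.9)/350 = 220.75714
V̂(x̄_st) = Σ W_h² (1 − n_h/N_h) s_h²/n_h, with W_h = N_h/N and N = 350:
  stratum Low: (300/350)²·(1 − 70/300)·100.9²/70 = 81.9214
  stratum High: (50/350)²·(1 − 4/50)·190.0²/4 = 169.449
V̂(x̄_st) = 251.37
SE(x̄_st) = √251.37 = 15.8547

x̄_st ≈ 220.76, SE ≈ 15.9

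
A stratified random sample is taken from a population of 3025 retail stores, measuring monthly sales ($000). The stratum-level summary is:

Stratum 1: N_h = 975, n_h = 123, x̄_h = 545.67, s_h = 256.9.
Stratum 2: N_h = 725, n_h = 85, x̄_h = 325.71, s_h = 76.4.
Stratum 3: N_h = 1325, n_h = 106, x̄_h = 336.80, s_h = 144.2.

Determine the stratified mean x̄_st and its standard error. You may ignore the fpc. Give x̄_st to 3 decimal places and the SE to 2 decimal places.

x̄_st ≈ 401.464, SE ≈ 9.87

x̄_st = Σ W_h x̄_h = (975·545.67 + 725·325.71 + 1325·336.80)/3025 = 401.46380
V̂(x̄_st) = Σ W_h² s_h²/n_h, with W_h = N_h/N and N = 3025:
  stratum 1: (975/3025)²·256.9²/123 = 55.7419
  stratum 2: (725/3025)²·76.4²/85 = 3.94451
  stratum 3: (1325/3025)²·144.2²/106 = 37.6362
V̂(x̄_st) = 97.3226
SE(x̄_st) = √97.3226 = 9.86522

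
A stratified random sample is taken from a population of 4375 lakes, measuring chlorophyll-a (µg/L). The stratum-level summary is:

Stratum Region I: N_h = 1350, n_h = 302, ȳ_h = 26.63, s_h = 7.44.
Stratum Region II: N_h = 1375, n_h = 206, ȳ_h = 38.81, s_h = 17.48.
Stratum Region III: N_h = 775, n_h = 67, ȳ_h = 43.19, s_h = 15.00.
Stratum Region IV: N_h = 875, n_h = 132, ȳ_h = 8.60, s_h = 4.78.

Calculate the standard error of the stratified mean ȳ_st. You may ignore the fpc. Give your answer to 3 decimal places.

V̂(ȳ_st) = Σ W_h² s_h²/n_h, with W_h = N_h/N and N = 4375:
  stratum Region I: (1350/4375)²·7.44²/302 = 0.0174522
  stratum Region II: (1375/4375)²·17.48²/206 = 0.146509
  stratum Region III: (775/4375)²·15.00²/67 = 0.105379
  stratum Region IV: (875/4375)²·4.78²/132 = 0.00692376
V̂(ȳ_st) = 0.276264
SE(ȳ_st) = √0.276264 = 0.525609

SE(ȳ_st) ≈ 0.526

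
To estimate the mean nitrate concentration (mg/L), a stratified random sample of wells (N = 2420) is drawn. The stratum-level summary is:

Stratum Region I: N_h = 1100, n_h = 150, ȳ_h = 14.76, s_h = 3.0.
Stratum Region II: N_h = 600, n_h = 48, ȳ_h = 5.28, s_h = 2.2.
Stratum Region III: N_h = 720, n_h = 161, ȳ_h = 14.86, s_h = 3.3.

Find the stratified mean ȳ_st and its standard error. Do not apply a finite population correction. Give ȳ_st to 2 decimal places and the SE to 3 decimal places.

ȳ_st ≈ 12.44, SE ≈ 0.157

ȳ_st = Σ W_h ȳ_h = (1100·14.76 + 600·5.28 + 720·14.86)/2420 = 12.43934
V̂(ȳ_st) = Σ W_h² s_h²/n_h, with W_h = N_h/N and N = 2420:
  stratum Region I: (1100/2420)²·3.0²/150 = 0.0123967
  stratum Region II: (600/2420)²·2.2²/48 = 0.00619835
  stratum Region III: (720/2420)²·3.3²/161 = 0.00598737
V̂(ȳ_st) = 0.0245824
SE(ȳ_st) = √0.0245824 = 0.156788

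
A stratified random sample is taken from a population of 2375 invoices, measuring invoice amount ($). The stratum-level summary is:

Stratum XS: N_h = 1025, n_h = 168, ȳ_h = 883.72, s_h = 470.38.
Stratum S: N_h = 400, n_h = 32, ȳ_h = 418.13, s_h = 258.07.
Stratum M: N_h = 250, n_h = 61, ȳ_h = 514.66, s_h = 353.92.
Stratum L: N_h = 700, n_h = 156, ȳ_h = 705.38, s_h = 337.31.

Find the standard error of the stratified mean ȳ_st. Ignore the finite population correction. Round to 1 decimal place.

SE(ȳ_st) ≈ 19.8

V̂(ȳ_st) = Σ W_h² s_h²/n_h, with W_h = N_h/N and N = 2375:
  stratum XS: (1025/2375)²·470.38²/168 = 245.306
  stratum S: (400/2375)²·258.07²/32 = 59.0361
  stratum M: (250/2375)²·353.92²/61 = 22.7527
  stratum L: (700/2375)²·337.31²/156 = 63.3582
V̂(ȳ_st) = 390.453
SE(ȳ_st) = √390.453 = 19.7599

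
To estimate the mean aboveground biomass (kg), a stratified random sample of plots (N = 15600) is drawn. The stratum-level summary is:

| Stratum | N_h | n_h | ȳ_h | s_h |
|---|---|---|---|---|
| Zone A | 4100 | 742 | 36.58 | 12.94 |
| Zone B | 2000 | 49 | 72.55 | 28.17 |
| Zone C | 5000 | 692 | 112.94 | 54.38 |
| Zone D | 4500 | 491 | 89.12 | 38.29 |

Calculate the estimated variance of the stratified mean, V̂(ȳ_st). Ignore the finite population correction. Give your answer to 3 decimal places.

V̂(ȳ_st) = Σ W_h² s_h²/n_h, with W_h = N_h/N and N = 15600:
  stratum Zone A: (4100/15600)²·12.94²/742 = 0.0155877
  stratum Zone B: (2000/15600)²·28.17²/49 = 0.266188
  stratum Zone C: (5000/15600)²·54.38²/692 = 0.438999
  stratum Zone D: (4500/15600)²·38.29²/491 = 0.248465
V̂(ȳ_st) = 0.969239

V̂(ȳ_st) ≈ 0.969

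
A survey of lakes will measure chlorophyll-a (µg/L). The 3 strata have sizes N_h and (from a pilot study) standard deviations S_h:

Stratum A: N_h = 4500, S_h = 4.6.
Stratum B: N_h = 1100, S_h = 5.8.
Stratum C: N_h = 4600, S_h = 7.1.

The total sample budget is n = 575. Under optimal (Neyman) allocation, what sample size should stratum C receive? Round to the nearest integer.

314

Neyman allocation: n_h = n · N_h S_h / Σ N_i S_i, with n = 575.
  stratum A: N_h·S_h = 4500·4.6 = 20700.00
  stratum B: N_h·S_h = 1100·5.8 = 6380.00
  stratum C: N_h·S_h = 4600·7.1 = 32660.00
Σ N_h S_h = 59740.00
n for stratum C = 575·32660.00/59740.00 = 314.354 → 314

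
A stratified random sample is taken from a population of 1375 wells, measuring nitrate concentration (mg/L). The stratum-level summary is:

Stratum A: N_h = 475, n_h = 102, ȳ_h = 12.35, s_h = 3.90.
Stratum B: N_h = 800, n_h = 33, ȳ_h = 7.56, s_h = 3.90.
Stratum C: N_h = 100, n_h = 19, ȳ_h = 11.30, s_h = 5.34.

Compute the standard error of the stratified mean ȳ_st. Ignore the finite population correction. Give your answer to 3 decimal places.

V̂(ȳ_st) = Σ W_h² s_h²/n_h, with W_h = N_h/N and N = 1375:
  stratum A: (475/1375)²·3.90²/102 = 0.0177955
  stratum B: (800/1375)²·3.90²/33 = 0.156023
  stratum C: (100/1375)²·5.34²/19 = 0.00793823
V̂(ȳ_st) = 0.181757
SE(ȳ_st) = √0.181757 = 0.42633

SE(ȳ_st) ≈ 0.426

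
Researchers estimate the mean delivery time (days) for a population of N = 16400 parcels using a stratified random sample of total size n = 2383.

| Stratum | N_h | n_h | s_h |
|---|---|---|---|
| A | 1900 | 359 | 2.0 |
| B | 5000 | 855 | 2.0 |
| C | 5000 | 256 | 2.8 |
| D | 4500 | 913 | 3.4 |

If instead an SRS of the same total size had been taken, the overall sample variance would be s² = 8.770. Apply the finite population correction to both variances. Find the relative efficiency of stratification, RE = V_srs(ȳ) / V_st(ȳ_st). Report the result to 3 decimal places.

V̂(ȳ_st) = Σ W_h² (1 − n_h/N_h) s_h²/n_h, with W_h = N_h/N and N = 16400:
  stratum A: (1900/16400)²·(1 − 359/1900)·2.0²/359 = 0.000121293
  stratum B: (5000/16400)²·(1 − 855/5000)·2.0²/855 = 0.000360496
  stratum C: (5000/16400)²·(1 − 256/5000)·2.8²/256 = 0.00270087
  stratum D: (4500/16400)²·(1 − 913/4500)·3.4²/913 = 0.000759877
V_st = 0.00394253
V_srs = (1 − 2383/16400)·8.770/2383 = 0.00314548
Relative efficiency = V_srs / V_st = 0.00314548/0.00394253 = 0.7978

RE ≈ 0.798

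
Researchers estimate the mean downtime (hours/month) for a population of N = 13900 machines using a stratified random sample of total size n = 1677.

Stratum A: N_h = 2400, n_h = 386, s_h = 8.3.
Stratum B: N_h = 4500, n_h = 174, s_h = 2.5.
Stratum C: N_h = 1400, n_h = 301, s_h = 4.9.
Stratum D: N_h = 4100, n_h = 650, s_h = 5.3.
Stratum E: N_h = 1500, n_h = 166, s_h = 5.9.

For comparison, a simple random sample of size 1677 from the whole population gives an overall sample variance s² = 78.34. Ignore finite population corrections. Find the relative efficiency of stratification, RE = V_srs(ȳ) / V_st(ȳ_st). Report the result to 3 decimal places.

V̂(ȳ_st) = Σ W_h² s_h²/n_h, with W_h = N_h/N and N = 13900:
  stratum A: (2400/13900)²·8.3²/386 = 0.00532061
  stratum B: (4500/13900)²·2.5²/174 = 0.00376466
  stratum C: (1400/13900)²·4.9²/301 = 0.000809193
  stratum D: (4100/13900)²·5.3²/650 = 0.0037599
  stratum E: (1500/13900)²·5.9²/166 = 0.00244202
V_st = 0.0160964
V_srs = s²/n = 78.34/1677 = 0.0467144
Relative efficiency = V_srs / V_st = 0.0467144/0.0160964 = 2.9022

RE ≈ 2.902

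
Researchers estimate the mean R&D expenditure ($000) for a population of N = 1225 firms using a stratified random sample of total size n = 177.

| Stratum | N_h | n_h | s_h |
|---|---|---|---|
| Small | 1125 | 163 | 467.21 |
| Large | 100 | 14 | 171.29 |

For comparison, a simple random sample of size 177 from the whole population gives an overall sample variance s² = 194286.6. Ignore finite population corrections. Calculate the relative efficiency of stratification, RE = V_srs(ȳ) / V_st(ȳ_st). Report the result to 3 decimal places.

RE ≈ 0.960

V̂(ȳ_st) = Σ W_h² s_h²/n_h, with W_h = N_h/N and N = 1225:
  stratum Small: (1125/1225)²·467.21²/163 = 1129.46
  stratum Large: (100/1225)²·171.29²/14 = 13.9657
V_st = 1143.42
V_srs = s²/n = 194286.6/177 = 1097.66
Relative efficiency = V_srs / V_st = 1097.66/1143.42 = 0.9600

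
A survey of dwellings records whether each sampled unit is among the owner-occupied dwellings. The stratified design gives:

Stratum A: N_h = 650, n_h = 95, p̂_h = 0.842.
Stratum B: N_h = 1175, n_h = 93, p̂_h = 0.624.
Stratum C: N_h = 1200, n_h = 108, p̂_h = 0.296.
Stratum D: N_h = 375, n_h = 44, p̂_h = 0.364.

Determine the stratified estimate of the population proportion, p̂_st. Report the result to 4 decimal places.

p̂_st ≈ 0.5212

N = 3400; stratum weights W_h = N_h/N.
p̂_st = Σ W_h p̂_h = (650·0.842 + 1175·0.624 + 1200·0.296 + 375·0.364)/3400 = 0.52124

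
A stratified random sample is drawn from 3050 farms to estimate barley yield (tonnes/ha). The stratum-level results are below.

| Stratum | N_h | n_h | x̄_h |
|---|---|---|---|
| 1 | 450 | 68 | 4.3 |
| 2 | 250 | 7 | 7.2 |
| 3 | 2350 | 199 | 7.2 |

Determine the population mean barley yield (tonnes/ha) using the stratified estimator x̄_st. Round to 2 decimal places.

N = Σ N_h = 3050. Stratum weights W_h = N_h/N.
x̄_st = (450·4.3 + 250·7.2 + 2350·7.2) / 3050 = 6.7721

x̄_st ≈ 6.77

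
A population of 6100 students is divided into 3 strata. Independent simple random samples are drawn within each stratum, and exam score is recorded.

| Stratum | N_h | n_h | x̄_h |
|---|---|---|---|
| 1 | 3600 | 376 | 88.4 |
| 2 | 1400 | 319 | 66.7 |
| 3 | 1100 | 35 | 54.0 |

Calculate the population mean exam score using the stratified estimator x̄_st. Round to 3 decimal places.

x̄_st ≈ 77.216

N = Σ N_h = 6100. Stratum weights W_h = N_h/N.
x̄_st = (3600·88.4 + 1400·66.7 + 1100·54.0) / 6100 = 77.21639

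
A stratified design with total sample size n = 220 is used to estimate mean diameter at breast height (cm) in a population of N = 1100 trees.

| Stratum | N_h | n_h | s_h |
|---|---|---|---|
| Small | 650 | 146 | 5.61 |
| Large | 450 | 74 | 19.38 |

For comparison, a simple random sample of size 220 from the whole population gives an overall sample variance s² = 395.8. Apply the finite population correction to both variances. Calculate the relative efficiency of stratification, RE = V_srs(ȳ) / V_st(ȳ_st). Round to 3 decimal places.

V̂(ȳ_st) = Σ W_h² (1 − n_h/N_h) s_h²/n_h, with W_h = N_h/N and N = 1100:
  stratum Small: (650/1100)²·(1 − 146/650)·5.61²/146 = 0.0583622
  stratum Large: (450/1100)²·(1 − 74/450)·19.38²/74 = 0.709726
V_st = 0.768088
V_srs = (1 − 220/1100)·395.8/220 = 1.43927
Relative efficiency = V_srs / V_st = 1.43927/0.768088 = 1.8738

RE ≈ 1.874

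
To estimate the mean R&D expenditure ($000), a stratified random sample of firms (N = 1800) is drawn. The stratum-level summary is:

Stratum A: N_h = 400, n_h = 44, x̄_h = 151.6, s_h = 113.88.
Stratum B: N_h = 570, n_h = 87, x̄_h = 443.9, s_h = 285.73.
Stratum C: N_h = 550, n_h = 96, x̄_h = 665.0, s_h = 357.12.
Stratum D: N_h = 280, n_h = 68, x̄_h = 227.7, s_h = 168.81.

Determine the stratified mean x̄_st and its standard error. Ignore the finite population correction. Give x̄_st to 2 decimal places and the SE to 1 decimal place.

x̄_st ≈ 412.87, SE ≈ 15.6

x̄_st = Σ W_h x̄_h = (400·151.6 + 570·443.9 + 550·665.0 + 280·227.7)/1800 = 412.87167
V̂(x̄_st) = Σ W_h² s_h²/n_h, with W_h = N_h/N and N = 1800:
  stratum A: (400/1800)²·113.88²/44 = 14.5552
  stratum B: (570/1800)²·285.73²/87 = 94.1016
  stratum C: (550/1800)²·357.12²/96 = 124.033
  stratum D: (280/1800)²·168.81²/68 = 10.1405
V̂(x̄_st) = 242.83
SE(x̄_st) = √242.83 = 15.583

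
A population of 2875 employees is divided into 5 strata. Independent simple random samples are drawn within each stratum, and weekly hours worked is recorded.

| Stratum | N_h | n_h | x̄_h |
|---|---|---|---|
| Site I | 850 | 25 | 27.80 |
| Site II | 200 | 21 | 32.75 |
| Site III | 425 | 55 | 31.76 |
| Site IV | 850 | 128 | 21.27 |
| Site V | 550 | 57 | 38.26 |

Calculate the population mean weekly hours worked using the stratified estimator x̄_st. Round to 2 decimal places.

N = Σ N_h = 2875. Stratum weights W_h = N_h/N.
x̄_st = (850·27.80 + 200·32.75 + 425·31.76 + 850·21.27 + 550·38.26) / 2875 = 28.8002

x̄_st ≈ 28.80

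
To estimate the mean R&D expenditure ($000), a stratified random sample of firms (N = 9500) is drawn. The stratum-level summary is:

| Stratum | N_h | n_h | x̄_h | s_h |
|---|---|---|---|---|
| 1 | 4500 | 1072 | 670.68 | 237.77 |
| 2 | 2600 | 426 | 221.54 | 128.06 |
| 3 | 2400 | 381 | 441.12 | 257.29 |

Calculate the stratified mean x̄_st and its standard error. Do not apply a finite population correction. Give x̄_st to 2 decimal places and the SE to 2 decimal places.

x̄_st = Σ W_h x̄_h = (4500·670.68 + 2600·221.54 + 2400·441.12)/9500 = 489.76337
V̂(x̄_st) = Σ W_h² s_h²/n_h, with W_h = N_h/N and N = 9500:
  stratum 1: (4500/9500)²·237.77²/1072 = 11.8331
  stratum 2: (2600/9500)²·128.06²/426 = 2.88348
  stratum 3: (2400/9500)²·257.29²/381 = 11.0891
V̂(x̄_st) = 25.8056
SE(x̄_st) = √25.8056 = 5.07992

x̄_st ≈ 489.76, SE ≈ 5.08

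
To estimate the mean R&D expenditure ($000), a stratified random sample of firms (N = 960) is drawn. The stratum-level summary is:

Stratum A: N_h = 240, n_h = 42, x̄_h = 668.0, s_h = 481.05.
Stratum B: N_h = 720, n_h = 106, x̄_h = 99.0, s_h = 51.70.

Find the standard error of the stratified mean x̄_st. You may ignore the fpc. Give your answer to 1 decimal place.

SE(x̄_st) ≈ 18.9

V̂(x̄_st) = Σ W_h² s_h²/n_h, with W_h = N_h/N and N = 960:
  stratum A: (240/960)²·481.05²/42 = 344.359
  stratum B: (720/960)²·51.70²/106 = 14.184
V̂(x̄_st) = 358.543
SE(x̄_st) = √358.543 = 18.9352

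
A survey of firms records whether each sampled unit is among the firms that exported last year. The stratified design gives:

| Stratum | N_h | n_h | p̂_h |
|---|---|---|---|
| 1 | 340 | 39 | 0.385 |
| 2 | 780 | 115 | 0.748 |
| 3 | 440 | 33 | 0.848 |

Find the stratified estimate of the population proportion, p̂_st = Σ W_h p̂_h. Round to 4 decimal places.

N = 1560; stratum weights W_h = N_h/N.
p̂_st = Σ W_h p̂_h = (340·0.385 + 780·0.748 + 440·0.848)/1560 = 0.69709

p̂_st ≈ 0.6971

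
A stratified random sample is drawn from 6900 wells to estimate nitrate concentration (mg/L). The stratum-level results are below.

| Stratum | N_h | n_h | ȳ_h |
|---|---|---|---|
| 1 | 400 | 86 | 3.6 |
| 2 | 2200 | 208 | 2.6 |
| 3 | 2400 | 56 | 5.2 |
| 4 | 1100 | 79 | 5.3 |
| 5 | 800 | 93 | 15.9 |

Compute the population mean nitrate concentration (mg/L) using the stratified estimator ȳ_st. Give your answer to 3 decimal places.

N = Σ N_h = 6900. Stratum weights W_h = N_h/N.
ȳ_st = (400·3.6 + 2200·2.6 + 2400·5.2 + 1100·5.3 + 800·15.9) / 6900 = 5.53478

ȳ_st ≈ 5.535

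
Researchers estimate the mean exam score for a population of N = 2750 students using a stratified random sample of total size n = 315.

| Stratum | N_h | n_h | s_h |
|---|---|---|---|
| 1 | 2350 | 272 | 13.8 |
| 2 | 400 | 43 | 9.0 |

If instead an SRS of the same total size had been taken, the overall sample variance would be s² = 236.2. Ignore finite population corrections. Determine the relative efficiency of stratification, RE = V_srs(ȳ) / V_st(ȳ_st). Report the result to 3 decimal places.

V̂(ȳ_st) = Σ W_h² s_h²/n_h, with W_h = N_h/N and N = 2750:
  stratum 1: (2350/2750)²·13.8²/272 = 0.511281
  stratum 2: (400/2750)²·9.0²/43 = 0.0398539
V_st = 0.551135
V_srs = s²/n = 236.2/315 = 0.749841
Relative efficiency = V_srs / V_st = 0.749841/0.551135 = 1.3605

RE ≈ 1.361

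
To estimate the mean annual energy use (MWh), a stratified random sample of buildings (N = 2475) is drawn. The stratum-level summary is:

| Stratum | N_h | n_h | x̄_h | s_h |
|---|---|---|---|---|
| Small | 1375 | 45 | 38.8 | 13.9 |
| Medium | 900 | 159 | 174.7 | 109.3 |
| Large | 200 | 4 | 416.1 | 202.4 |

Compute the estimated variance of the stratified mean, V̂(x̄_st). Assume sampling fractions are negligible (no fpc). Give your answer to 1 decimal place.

V̂(x̄_st) = Σ W_h² s_h²/n_h, with W_h = N_h/N and N = 2475:
  stratum Small: (1375/2475)²·13.9²/45 = 1.32517
  stratum Medium: (900/2475)²·109.3²/159 = 9.93523
  stratum Large: (200/2475)²·202.4²/4 = 66.876
V̂(x̄_st) = 78.1364

V̂(x̄_st) ≈ 78.1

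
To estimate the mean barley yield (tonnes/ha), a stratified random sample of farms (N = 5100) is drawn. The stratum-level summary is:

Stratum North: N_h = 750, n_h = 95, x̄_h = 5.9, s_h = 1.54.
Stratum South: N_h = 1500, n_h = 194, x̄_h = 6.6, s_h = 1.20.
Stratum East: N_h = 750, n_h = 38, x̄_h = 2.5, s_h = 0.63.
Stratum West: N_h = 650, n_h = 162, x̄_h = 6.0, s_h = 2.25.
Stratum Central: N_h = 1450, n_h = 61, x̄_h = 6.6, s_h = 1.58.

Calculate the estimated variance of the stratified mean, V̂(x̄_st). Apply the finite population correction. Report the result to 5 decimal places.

V̂(x̄_st) ≈ 0.00480

V̂(x̄_st) = Σ W_h² (1 − n_h/N_h) s_h²/n_h, with W_h = N_h/N and N = 5100:
  stratum North: (750/5100)²·(1 − 95/750)·1.54²/95 = 0.000471498
  stratum South: (1500/5100)²·(1 − 194/1500)·1.20²/194 = 0.000559055
  stratum East: (750/5100)²·(1 − 38/750)·0.63²/38 = 0.000214436
  stratum West: (650/5100)²·(1 − 162/650)·2.25²/162 = 0.000381103
  stratum Central: (1450/5100)²·(1 − 61/1450)·1.58²/61 = 0.00316894
V̂(x̄_st) = 0.00479503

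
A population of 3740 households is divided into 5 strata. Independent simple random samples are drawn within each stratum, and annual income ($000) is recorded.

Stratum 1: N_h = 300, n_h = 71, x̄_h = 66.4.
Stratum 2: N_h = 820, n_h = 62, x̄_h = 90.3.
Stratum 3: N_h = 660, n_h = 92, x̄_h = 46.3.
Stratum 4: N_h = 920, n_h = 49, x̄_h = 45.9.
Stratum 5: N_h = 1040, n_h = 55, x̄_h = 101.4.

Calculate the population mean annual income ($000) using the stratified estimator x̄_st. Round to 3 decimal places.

x̄_st ≈ 72.783

N = Σ N_h = 3740. Stratum weights W_h = N_h/N.
x̄_st = (300·66.4 + 820·90.3 + 660·46.3 + 920·45.9 + 1040·101.4) / 3740 = 72.78289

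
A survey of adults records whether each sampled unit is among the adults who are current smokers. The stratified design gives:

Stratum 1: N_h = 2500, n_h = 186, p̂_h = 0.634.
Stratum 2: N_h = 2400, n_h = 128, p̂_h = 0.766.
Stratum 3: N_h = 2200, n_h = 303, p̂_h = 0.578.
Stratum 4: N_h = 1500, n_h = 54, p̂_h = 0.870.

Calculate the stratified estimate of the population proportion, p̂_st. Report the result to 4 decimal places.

N = 8600; stratum weights W_h = N_h/N.
p̂_st = Σ W_h p̂_h = (2500·0.634 + 2400·0.766 + 2200·0.578 + 1500·0.870)/8600 = 0.69767

p̂_st ≈ 0.6977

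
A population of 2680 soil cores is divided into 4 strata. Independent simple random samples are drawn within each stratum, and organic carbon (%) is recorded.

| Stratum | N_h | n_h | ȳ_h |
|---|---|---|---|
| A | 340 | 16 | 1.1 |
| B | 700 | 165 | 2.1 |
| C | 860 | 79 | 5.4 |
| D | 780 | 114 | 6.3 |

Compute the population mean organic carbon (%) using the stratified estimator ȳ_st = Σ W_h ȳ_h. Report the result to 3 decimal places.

ȳ_st ≈ 4.254

N = Σ N_h = 2680. Stratum weights W_h = N_h/N.
ȳ_st = (340·1.1 + 700·2.1 + 860·5.4 + 780·6.3) / 2680 = 4.25448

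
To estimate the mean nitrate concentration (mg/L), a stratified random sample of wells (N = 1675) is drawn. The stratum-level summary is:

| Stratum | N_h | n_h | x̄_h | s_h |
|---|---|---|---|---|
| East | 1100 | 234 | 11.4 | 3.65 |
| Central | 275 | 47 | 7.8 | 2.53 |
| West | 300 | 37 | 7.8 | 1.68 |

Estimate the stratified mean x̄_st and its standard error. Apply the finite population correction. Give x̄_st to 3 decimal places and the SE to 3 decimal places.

x̄_st = Σ W_h x̄_h = (1100·11.4 + 275·7.8 + 300·7.8)/1675 = 10.16418
V̂(x̄_st) = Σ W_h² (1 − n_h/N_h) s_h²/n_h, with W_h = N_h/N and N = 1675:
  stratum East: (1100/1675)²·(1 − 234/1100)·3.65²/234 = 0.0193308
  stratum Central: (275/1675)²·(1 − 47/275)·2.53²/47 = 0.00304355
  stratum West: (300/1675)²·(1 − 37/300)·1.68²/37 = 0.00214518
V̂(x̄_st) = 0.0245196
SE(x̄_st) = √0.0245196 = 0.156587

x̄_st ≈ 10.164, SE ≈ 0.157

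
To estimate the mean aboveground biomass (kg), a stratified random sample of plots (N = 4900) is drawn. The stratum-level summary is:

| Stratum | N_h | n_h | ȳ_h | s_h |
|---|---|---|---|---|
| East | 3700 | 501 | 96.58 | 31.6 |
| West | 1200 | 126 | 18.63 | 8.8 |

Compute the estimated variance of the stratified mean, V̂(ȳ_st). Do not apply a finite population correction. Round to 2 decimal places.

V̂(ȳ_st) ≈ 1.17

V̂(ȳ_st) = Σ W_h² s_h²/n_h, with W_h = N_h/N and N = 4900:
  stratum East: (3700/4900)²·31.6²/501 = 1.13644
  stratum West: (1200/4900)²·8.8²/126 = 0.0368608
V̂(ȳ_st) = 1.1733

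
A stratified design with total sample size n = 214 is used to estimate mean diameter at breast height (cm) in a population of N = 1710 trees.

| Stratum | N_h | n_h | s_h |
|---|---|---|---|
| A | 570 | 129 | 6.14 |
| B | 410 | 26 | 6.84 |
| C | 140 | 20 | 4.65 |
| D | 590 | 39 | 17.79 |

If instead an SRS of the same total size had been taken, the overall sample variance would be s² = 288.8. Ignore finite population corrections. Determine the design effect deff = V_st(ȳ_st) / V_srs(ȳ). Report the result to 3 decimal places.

deff ≈ 0.822

V̂(ȳ_st) = Σ W_h² s_h²/n_h, with W_h = N_h/N and N = 1710:
  stratum A: (570/1710)²·6.14²/129 = 0.0324717
  stratum B: (410/1710)²·6.84²/26 = 0.103446
  stratum C: (140/1710)²·4.65²/20 = 0.00724669
  stratum D: (590/1710)²·17.79²/39 = 0.966049
V_st = 1.10921
V_srs = s²/n = 288.8/214 = 1.34953
deff = V_st / V_srs = 1.10921/1.34953 = 0.8219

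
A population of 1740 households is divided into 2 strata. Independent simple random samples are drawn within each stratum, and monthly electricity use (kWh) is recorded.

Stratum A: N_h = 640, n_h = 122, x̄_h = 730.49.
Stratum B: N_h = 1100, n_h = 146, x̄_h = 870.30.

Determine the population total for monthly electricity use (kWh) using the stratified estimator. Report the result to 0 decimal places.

τ̂_st = Σ N_h x̄_h = 640·730.49 + 1100·870.30 = 1424844

τ̂_st ≈ 1424844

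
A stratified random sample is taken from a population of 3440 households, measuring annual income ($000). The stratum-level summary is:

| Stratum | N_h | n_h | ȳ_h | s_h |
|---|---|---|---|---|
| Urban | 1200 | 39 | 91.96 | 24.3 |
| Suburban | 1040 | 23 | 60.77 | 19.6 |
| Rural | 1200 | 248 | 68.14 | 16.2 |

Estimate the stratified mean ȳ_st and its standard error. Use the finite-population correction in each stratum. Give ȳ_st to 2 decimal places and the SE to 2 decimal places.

ȳ_st = Σ W_h ȳ_h = (1200·91.96 + 1040·60.77 + 1200·68.14)/3440 = 74.22116
V̂(ȳ_st) = Σ W_h² (1 − n_h/N_h) s_h²/n_h, with W_h = N_h/N and N = 3440:
  stratum Urban: (1200/3440)²·(1 − 39/1200)·24.3²/39 = 1.78256
  stratum Suburban: (1040/3440)²·(1 − 23/1040)·19.6²/23 = 1.49287
  stratum Rural: (1200/3440)²·(1 − 248/1200)·16.2²/248 = 0.10216
V̂(ȳ_st) = 3.37759
SE(ȳ_st) = √3.37759 = 1.83782

ȳ_st ≈ 74.22, SE ≈ 1.84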